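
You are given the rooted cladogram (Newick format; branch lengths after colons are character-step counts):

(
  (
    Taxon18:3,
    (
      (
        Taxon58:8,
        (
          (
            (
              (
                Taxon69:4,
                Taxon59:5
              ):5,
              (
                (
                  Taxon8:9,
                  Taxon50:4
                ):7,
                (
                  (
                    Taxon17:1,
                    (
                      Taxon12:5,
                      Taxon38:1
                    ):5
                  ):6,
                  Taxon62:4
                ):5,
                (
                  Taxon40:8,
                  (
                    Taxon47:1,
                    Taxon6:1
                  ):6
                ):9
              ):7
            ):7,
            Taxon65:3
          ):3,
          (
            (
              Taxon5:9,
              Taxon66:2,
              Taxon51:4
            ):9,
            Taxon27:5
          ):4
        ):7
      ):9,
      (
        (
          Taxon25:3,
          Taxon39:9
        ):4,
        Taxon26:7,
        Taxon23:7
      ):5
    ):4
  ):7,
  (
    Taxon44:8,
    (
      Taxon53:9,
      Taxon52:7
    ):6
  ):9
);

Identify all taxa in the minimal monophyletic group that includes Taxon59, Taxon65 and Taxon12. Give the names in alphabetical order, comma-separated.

Tracing Taxon59: it sits inside (Taxon69,Taxon59).
Tracing Taxon65: it sits inside (((Taxon69,Taxon59),((Taxon8,Taxon50),((Taxon17,(Taxon12,Taxon38)),Taxon62),(Taxon40,(Taxon47,Taxon6)))),Taxon65).
Tracing Taxon12: it sits inside (Taxon12,Taxon38).
The smallest clade enclosing all 3 is (((Taxon69,Taxon59),((Taxon8,Taxon50),((Taxon17,(Taxon12,Taxon38)),Taxon62),(Taxon40,(Taxon47,Taxon6)))),Taxon65); the answer is its 12 terminal taxa in alphabetical order.

Taxon12, Taxon17, Taxon38, Taxon40, Taxon47, Taxon50, Taxon59, Taxon6, Taxon62, Taxon65, Taxon69, Taxon8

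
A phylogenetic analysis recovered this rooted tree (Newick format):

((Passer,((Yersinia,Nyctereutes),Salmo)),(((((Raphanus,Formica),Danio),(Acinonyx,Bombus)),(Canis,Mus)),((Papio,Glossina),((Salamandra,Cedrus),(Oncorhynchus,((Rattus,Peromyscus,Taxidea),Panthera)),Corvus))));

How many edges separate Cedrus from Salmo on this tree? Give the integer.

The MRCA of Cedrus and Salmo is the root of the tree.
From Cedrus up to that node: 5 branches. From Salmo up to the same node: 3 branches. Total: 5 + 3 = 8.

8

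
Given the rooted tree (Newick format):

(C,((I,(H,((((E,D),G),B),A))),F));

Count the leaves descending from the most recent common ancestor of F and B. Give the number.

The MRCA of F and B is the node subtending ((I,(H,((((E,D),G),B),A))),F).
That clade contains 8 terminal taxa: A, B, D, E, F, G, H, I.

8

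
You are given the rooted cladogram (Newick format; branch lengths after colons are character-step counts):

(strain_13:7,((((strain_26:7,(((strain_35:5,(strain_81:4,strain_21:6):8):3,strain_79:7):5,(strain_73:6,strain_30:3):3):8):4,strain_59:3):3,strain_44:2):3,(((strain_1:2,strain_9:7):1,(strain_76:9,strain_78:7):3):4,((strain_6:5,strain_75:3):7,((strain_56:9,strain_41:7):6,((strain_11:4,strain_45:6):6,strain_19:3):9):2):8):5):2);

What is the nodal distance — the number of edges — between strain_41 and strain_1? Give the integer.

7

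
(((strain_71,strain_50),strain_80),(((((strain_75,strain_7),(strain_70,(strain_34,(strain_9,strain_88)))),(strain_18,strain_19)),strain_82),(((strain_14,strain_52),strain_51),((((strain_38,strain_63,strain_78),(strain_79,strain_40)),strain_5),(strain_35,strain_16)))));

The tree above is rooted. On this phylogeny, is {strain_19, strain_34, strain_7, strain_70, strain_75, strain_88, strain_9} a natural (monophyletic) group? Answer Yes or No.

The MRCA of the listed taxa subtends (((strain_75,strain_7),(strain_70,(strain_34,(strain_9,strain_88)))),(strain_18,strain_19)).
That clade also contains strain_18, which is not in the proposed group, so the group is not monophyletic.

No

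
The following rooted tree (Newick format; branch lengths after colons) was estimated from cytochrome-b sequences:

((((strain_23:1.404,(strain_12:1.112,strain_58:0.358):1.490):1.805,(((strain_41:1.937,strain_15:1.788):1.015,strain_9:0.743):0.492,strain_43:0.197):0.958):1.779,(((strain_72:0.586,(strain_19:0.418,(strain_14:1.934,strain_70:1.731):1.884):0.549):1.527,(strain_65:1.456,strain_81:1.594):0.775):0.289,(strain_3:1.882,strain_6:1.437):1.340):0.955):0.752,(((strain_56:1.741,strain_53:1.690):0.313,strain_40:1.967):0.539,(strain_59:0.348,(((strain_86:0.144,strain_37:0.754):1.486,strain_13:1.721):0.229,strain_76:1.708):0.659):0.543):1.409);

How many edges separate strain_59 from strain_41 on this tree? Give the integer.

9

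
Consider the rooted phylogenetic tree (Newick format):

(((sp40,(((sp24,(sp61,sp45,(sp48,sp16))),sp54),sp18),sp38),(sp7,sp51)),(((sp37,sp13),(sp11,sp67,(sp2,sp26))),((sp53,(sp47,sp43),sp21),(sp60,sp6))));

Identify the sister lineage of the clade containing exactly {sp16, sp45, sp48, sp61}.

The clade containing exactly {sp16, sp45, sp48, sp61} attaches to the tree at the node subtending (sp24,(sp61,sp45,(sp48,sp16))).
The other lineage descending from that same node — the sister group — is the single tip sp24.

sp24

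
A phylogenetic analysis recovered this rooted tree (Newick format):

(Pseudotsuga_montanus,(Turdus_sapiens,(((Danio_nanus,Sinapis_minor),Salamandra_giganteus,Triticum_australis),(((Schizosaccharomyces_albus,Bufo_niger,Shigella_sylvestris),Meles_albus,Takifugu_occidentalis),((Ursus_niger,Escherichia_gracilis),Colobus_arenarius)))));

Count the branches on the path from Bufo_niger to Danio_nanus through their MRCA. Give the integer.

7

The MRCA of Bufo_niger and Danio_nanus is the node subtending (((Danio_nanus,Sinapis_minor),Salamandra_giganteus,Triticum_australis),(((Schizosaccharomyces_albus,Bufo_niger,Shigella_sylvestris),Meles_albus,Takifugu_occidentalis),((Ursus_niger,Escherichia_gracilis),Colobus_arenarius))).
From Bufo_niger up to that node: 4 branches. From Danio_nanus up to the same node: 3 branches. Total: 4 + 3 = 7.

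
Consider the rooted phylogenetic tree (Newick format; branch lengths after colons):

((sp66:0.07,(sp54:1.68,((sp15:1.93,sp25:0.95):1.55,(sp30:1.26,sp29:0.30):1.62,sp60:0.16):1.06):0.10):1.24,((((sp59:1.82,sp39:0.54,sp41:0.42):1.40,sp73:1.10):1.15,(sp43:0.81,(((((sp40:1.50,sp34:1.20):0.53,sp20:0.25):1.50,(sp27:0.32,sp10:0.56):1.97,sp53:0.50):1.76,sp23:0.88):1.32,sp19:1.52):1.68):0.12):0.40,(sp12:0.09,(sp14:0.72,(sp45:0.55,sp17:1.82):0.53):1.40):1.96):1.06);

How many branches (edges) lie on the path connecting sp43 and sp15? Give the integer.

The MRCA of sp43 and sp15 is the root of the tree.
From sp43 up to that node: 4 branches. From sp15 up to the same node: 5 branches. Total: 4 + 5 = 9.

9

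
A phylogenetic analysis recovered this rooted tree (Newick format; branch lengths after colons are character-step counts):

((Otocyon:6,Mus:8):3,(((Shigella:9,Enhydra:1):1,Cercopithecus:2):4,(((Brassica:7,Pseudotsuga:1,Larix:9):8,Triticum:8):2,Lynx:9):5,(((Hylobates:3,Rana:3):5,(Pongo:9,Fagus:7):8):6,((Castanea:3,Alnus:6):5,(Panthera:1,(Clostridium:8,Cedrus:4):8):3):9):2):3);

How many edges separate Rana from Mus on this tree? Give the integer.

7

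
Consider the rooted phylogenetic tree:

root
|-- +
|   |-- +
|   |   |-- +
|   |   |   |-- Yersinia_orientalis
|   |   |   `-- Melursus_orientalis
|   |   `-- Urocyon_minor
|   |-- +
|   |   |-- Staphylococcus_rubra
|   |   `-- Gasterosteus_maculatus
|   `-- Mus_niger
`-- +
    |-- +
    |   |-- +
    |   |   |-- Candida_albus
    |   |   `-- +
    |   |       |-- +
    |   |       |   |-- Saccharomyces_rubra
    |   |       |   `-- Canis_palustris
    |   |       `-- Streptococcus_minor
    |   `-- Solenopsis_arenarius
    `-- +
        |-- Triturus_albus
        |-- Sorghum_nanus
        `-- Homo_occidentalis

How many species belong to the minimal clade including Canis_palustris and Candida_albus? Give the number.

The MRCA of Canis_palustris and Candida_albus is the node subtending (Candida_albus,((Saccharomyces_rubra,Canis_palustris),Streptococcus_minor)).
That clade contains 4 terminal taxa: Candida_albus, Canis_palustris, Saccharomyces_rubra, Streptococcus_minor.

4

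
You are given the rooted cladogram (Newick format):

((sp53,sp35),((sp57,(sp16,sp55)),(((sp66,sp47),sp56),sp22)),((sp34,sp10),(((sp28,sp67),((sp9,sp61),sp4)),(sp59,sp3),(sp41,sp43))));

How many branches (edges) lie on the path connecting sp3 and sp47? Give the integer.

9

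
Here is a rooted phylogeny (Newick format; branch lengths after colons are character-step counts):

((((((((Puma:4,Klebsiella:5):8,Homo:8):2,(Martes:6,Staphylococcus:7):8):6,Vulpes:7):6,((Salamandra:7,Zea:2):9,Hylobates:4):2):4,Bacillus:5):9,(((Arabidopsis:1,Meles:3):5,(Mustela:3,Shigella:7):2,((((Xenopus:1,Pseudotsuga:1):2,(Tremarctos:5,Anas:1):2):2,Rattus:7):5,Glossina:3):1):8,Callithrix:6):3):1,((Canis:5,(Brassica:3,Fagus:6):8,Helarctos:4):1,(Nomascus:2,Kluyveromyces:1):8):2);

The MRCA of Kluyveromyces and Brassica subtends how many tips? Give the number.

The MRCA of Kluyveromyces and Brassica is the node subtending ((Canis,(Brassica,Fagus),Helarctos),(Nomascus,Kluyveromyces)).
That clade contains 6 terminal taxa: Brassica, Canis, Fagus, Helarctos, Kluyveromyces, Nomascus.

6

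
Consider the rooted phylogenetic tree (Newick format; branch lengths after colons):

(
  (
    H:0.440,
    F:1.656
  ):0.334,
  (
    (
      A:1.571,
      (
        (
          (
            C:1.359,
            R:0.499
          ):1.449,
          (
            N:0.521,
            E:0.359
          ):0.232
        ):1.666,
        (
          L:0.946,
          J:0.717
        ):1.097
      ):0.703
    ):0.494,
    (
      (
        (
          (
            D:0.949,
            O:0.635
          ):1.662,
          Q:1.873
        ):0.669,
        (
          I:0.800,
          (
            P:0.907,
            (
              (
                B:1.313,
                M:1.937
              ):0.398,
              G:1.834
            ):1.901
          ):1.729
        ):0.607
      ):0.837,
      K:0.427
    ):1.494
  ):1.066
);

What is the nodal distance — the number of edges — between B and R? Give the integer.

The MRCA of B and R is the node subtending ((A,(((C,R),(N,E)),(L,J))),((((D,O),Q),(I,(P,((B,M),G)))),K)).
From B up to that node: 7 branches. From R up to the same node: 5 branches. Total: 7 + 5 = 12.

12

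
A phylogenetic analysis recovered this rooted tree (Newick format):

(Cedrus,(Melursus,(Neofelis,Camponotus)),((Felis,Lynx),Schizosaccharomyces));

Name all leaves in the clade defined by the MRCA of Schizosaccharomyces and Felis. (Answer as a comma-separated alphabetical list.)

Tracing Schizosaccharomyces: it sits inside ((Felis,Lynx),Schizosaccharomyces).
Tracing Felis: it sits inside (Felis,Lynx).
The smallest clade enclosing both is ((Felis,Lynx),Schizosaccharomyces); the answer is its 3 terminal taxa in alphabetical order.

Felis, Lynx, Schizosaccharomyces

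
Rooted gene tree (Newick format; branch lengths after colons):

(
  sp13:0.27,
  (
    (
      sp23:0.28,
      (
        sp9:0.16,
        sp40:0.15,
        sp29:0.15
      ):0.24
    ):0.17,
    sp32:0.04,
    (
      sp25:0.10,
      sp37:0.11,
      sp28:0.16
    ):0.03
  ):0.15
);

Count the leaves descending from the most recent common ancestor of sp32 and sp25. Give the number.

8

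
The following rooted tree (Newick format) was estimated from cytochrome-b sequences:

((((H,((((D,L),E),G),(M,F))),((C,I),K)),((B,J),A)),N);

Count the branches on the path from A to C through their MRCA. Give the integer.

6

The MRCA of A and C is the node subtending (((H,((((D,L),E),G),(M,F))),((C,I),K)),((B,J),A)).
From A up to that node: 2 branches. From C up to the same node: 4 branches. Total: 2 + 4 = 6.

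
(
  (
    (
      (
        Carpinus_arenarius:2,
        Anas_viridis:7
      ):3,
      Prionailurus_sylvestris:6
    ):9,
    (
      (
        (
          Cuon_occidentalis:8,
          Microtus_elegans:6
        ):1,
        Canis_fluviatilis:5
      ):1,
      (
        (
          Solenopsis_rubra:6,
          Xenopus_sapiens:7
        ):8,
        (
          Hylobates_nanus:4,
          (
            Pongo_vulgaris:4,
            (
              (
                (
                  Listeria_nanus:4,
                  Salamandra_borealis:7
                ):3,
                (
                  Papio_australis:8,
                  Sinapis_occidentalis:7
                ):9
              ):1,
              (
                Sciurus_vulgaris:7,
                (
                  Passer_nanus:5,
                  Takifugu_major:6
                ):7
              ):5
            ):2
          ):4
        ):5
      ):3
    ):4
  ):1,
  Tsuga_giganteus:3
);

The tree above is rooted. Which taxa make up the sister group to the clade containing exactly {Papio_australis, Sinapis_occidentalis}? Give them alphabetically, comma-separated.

The clade containing exactly {Papio_australis, Sinapis_occidentalis} attaches to the tree at the node subtending ((Listeria_nanus,Salamandra_borealis),(Papio_australis,Sinapis_occidentalis)).
The other lineage descending from that same node — the sister group — is (Listeria_nanus,Salamandra_borealis); its 2 tips in alphabetical order are the answer.

Listeria_nanus, Salamandra_borealis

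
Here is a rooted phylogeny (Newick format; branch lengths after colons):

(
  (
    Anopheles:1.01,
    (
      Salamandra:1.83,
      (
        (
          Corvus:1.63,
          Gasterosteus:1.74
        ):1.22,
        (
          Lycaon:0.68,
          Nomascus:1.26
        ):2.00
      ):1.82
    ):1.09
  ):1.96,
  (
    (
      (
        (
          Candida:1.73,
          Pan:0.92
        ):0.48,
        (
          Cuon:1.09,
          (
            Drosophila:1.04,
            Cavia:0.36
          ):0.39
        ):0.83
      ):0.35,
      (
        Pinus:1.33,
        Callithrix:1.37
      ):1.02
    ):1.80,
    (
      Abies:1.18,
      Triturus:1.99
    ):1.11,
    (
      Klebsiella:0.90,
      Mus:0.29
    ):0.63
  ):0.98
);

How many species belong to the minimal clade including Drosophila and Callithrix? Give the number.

The MRCA of Drosophila and Callithrix is the node subtending (((Candida,Pan),(Cuon,(Drosophila,Cavia))),(Pinus,Callithrix)).
That clade contains 7 terminal taxa: Callithrix, Candida, Cavia, Cuon, Drosophila, Pan, Pinus.

7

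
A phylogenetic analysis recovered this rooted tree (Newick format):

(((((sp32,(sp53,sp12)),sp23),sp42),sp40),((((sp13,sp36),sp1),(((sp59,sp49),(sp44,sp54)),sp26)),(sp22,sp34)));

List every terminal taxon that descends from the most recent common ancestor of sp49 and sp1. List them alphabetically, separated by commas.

Tracing sp49: it sits inside (sp59,sp49).
Tracing sp1: it sits inside ((sp13,sp36),sp1).
The smallest clade enclosing both is (((sp13,sp36),sp1),(((sp59,sp49),(sp44,sp54)),sp26)); the answer is its 8 terminal taxa in alphabetical order.

sp1, sp13, sp26, sp36, sp44, sp49, sp54, sp59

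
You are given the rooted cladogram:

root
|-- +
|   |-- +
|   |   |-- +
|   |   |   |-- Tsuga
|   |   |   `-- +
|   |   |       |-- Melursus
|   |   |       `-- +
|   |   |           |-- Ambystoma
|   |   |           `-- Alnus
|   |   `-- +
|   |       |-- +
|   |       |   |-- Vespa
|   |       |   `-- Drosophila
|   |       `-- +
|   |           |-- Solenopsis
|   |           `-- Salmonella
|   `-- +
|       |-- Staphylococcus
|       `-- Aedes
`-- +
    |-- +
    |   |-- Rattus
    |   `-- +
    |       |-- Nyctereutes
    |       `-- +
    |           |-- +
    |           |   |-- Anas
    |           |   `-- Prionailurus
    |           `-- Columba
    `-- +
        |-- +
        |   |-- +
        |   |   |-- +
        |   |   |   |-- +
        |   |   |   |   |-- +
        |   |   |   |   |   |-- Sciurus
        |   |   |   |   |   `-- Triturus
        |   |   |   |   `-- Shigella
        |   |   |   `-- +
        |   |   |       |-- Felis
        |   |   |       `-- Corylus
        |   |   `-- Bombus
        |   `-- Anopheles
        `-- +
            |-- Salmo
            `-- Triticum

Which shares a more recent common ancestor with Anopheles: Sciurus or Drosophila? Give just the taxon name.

The MRCA of Anopheles and Sciurus subtends (((((Sciurus,Triturus),Shigella),(Felis,Corylus)),Bombus),Anopheles) (7 taxa).
The MRCA of Anopheles and Drosophila is the root, subtending the entire tree (24 taxa).
The first is nested inside the second, so Anopheles shares a more recent common ancestor with Sciurus.

Sciurus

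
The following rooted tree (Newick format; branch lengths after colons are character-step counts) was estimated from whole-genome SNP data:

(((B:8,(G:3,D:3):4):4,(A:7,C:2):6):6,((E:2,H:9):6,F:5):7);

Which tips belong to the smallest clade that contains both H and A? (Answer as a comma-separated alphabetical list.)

Tracing H: it sits inside (E,H).
Tracing A: it sits inside (A,C).
The smallest clade enclosing both is the whole tree (their MRCA is the root), so the answer is all 8 tips in alphabetical order.

A, B, C, D, E, F, G, H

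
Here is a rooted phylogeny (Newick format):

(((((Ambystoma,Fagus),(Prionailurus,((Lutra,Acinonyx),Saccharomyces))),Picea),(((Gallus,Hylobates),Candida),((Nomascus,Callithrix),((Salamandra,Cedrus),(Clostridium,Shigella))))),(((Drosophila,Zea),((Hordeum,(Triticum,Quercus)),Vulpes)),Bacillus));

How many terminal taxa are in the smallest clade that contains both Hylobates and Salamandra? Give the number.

The MRCA of Hylobates and Salamandra is the node subtending (((Gallus,Hylobates),Candida),((Nomascus,Callithrix),((Salamandra,Cedrus),(Clostridium,Shigella)))).
That clade contains 9 terminal taxa: Callithrix, Candida, Cedrus, Clostridium, Gallus, Hylobates, Nomascus, Salamandra, Shigella.

9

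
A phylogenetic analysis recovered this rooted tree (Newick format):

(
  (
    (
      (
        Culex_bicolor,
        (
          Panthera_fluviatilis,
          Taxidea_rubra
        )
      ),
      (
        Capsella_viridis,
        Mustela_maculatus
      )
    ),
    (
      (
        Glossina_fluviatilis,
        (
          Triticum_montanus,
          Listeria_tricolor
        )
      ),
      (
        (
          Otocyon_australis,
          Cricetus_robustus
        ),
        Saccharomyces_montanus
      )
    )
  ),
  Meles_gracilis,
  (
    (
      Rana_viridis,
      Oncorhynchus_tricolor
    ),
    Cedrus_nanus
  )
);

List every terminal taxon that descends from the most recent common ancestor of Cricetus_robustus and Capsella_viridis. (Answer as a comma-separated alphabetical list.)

Capsella_viridis, Cricetus_robustus, Culex_bicolor, Glossina_fluviatilis, Listeria_tricolor, Mustela_maculatus, Otocyon_australis, Panthera_fluviatilis, Saccharomyces_montanus, Taxidea_rubra, Triticum_montanus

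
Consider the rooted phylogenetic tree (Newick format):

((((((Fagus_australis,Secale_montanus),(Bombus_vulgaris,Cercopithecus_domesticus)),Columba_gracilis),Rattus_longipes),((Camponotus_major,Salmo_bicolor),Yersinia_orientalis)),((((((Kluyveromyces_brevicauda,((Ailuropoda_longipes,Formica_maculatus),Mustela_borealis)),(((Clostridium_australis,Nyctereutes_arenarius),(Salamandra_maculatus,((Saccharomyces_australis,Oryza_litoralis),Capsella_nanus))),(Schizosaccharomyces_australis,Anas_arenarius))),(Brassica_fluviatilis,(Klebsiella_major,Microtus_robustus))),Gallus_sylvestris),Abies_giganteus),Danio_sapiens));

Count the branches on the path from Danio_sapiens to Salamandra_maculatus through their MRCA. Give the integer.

9

The MRCA of Danio_sapiens and Salamandra_maculatus is the node subtending ((((((Kluyveromyces_brevicauda,((Ailuropoda_longipes,Formica_maculatus),Mustela_borealis)),(((Clostridium_australis,Nyctereutes_arenarius),(Salamandra_maculatus,((Saccharomyces_australis,Oryza_litoralis),Capsella_nanus))),(Schizosaccharomyces_australis,Anas_arenarius))),(Brassica_fluviatilis,(Klebsiella_major,Microtus_robustus))),Gallus_sylvestris),Abies_giganteus),Danio_sapiens).
From Danio_sapiens up to that node: 1 branch. From Salamandra_maculatus up to the same node: 8 branches. Total: 1 + 8 = 9.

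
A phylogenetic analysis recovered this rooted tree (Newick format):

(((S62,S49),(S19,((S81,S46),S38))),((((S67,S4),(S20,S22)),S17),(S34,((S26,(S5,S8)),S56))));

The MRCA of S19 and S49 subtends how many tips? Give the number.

The MRCA of S19 and S49 is the node subtending ((S62,S49),(S19,((S81,S46),S38))).
That clade contains 6 terminal taxa: S19, S38, S46, S49, S62, S81.

6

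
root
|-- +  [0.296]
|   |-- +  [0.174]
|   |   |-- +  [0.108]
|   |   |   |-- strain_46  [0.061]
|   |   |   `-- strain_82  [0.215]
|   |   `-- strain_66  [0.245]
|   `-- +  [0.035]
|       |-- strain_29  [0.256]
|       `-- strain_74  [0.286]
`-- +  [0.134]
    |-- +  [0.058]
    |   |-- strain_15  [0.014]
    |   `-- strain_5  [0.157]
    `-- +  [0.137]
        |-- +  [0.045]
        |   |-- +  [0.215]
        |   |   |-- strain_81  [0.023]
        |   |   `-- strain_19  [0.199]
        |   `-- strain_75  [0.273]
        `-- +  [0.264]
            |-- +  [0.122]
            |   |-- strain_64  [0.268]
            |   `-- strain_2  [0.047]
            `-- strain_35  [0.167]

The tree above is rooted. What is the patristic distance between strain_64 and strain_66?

1.640

The path runs strain_64 → … → MRCA → … → strain_66; the MRCA is the root of the tree.
Branch lengths along that path: 0.268 + 0.122 + 0.264 + 0.137 + 0.134 + 0.296 + 0.174 + 0.245 = 1.640.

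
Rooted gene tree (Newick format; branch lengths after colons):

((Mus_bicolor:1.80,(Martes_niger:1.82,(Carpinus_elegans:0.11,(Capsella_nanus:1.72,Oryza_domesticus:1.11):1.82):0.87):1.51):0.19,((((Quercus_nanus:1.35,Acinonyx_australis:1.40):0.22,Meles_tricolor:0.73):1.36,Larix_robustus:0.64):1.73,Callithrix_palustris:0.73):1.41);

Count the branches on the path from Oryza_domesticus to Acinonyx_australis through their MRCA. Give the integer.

10

The MRCA of Oryza_domesticus and Acinonyx_australis is the root of the tree.
From Oryza_domesticus up to that node: 5 branches. From Acinonyx_australis up to the same node: 5 branches. Total: 5 + 5 = 10.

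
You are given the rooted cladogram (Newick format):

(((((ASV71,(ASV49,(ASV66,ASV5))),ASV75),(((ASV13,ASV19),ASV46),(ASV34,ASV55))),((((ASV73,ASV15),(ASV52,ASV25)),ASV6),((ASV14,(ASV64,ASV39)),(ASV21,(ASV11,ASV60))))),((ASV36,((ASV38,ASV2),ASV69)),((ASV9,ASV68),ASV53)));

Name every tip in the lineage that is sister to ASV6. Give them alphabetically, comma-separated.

ASV15, ASV25, ASV52, ASV73

ASV6 attaches to the tree at the node subtending (((ASV73,ASV15),(ASV52,ASV25)),ASV6).
The other lineage descending from that same node — the sister group — is ((ASV73,ASV15),(ASV52,ASV25)); its 4 tips in alphabetical order are the answer.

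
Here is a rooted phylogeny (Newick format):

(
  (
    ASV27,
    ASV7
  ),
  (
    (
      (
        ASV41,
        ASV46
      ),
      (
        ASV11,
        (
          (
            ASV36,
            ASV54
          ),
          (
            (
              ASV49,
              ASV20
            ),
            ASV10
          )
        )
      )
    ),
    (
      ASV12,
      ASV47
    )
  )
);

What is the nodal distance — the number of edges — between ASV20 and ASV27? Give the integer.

The MRCA of ASV20 and ASV27 is the root of the tree.
From ASV20 up to that node: 7 branches. From ASV27 up to the same node: 2 branches. Total: 7 + 2 = 9.

9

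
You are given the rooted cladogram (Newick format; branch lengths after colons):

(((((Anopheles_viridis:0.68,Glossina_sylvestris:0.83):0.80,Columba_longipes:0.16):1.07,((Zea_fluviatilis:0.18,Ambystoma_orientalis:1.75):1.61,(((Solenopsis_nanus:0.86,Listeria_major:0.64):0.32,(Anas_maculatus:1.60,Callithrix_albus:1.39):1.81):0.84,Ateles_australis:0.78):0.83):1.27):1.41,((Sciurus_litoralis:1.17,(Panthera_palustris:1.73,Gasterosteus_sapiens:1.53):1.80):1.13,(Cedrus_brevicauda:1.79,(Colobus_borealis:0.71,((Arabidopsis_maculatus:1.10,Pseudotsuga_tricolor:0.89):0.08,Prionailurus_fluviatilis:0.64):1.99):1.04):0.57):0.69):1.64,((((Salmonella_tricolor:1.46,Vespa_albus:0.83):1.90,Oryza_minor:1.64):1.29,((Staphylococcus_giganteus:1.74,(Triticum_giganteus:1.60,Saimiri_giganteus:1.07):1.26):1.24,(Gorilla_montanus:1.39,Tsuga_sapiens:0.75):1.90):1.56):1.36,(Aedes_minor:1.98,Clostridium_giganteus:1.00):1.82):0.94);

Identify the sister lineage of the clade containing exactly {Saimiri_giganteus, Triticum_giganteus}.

The clade containing exactly {Saimiri_giganteus, Triticum_giganteus} attaches to the tree at the node subtending (Staphylococcus_giganteus,(Triticum_giganteus,Saimiri_giganteus)).
The other lineage descending from that same node — the sister group — is the single tip Staphylococcus_giganteus.

Staphylococcus_giganteus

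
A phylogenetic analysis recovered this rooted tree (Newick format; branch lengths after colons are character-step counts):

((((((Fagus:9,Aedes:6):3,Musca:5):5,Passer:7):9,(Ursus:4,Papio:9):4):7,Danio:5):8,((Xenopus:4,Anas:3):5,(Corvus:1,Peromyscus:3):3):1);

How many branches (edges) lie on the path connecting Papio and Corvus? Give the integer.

The MRCA of Papio and Corvus is the root of the tree.
From Papio up to that node: 4 branches. From Corvus up to the same node: 3 branches. Total: 4 + 3 = 7.

7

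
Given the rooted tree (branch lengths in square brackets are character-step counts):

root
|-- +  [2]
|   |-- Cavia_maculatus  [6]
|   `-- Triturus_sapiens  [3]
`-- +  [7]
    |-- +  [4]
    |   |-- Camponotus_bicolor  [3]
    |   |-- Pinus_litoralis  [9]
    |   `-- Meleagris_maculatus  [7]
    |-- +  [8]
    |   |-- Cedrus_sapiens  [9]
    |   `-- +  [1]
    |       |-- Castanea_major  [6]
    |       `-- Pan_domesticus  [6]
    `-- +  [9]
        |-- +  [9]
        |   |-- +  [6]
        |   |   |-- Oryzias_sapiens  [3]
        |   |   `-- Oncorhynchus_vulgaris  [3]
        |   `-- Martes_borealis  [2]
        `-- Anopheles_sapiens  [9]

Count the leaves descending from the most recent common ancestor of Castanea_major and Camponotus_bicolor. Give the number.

10

The MRCA of Castanea_major and Camponotus_bicolor is the node subtending ((Camponotus_bicolor,Pinus_litoralis,Meleagris_maculatus),(Cedrus_sapiens,(Castanea_major,Pan_domesticus)),(((Oryzias_sapiens,Oncorhynchus_vulgaris),Martes_borealis),Anopheles_sapiens)).
That clade contains 10 terminal taxa: Anopheles_sapiens, Camponotus_bicolor, Castanea_major, Cedrus_sapiens, Martes_borealis, Meleagris_maculatus, Oncorhynchus_vulgaris, Oryzias_sapiens, Pan_domesticus, Pinus_litoralis.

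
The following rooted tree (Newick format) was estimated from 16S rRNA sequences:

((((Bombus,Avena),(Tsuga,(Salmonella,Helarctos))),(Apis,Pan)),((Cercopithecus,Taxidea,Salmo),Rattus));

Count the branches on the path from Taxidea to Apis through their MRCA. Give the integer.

6

The MRCA of Taxidea and Apis is the root of the tree.
From Taxidea up to that node: 3 branches. From Apis up to the same node: 3 branches. Total: 3 + 3 = 6.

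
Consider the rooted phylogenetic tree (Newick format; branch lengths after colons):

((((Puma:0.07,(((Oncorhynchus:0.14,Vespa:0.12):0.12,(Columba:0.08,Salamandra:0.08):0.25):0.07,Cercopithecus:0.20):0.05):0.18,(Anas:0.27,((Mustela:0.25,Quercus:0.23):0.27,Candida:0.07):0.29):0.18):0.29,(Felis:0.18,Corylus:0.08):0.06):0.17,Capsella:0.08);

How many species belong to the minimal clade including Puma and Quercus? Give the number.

The MRCA of Puma and Quercus is the node subtending ((Puma,(((Oncorhynchus,Vespa),(Columba,Salamandra)),Cercopithecus)),(Anas,((Mustela,Quercus),Candida))).
That clade contains 10 terminal taxa: Anas, Candida, Cercopithecus, Columba, Mustela, Oncorhynchus, Puma, Quercus, Salamandra, Vespa.

10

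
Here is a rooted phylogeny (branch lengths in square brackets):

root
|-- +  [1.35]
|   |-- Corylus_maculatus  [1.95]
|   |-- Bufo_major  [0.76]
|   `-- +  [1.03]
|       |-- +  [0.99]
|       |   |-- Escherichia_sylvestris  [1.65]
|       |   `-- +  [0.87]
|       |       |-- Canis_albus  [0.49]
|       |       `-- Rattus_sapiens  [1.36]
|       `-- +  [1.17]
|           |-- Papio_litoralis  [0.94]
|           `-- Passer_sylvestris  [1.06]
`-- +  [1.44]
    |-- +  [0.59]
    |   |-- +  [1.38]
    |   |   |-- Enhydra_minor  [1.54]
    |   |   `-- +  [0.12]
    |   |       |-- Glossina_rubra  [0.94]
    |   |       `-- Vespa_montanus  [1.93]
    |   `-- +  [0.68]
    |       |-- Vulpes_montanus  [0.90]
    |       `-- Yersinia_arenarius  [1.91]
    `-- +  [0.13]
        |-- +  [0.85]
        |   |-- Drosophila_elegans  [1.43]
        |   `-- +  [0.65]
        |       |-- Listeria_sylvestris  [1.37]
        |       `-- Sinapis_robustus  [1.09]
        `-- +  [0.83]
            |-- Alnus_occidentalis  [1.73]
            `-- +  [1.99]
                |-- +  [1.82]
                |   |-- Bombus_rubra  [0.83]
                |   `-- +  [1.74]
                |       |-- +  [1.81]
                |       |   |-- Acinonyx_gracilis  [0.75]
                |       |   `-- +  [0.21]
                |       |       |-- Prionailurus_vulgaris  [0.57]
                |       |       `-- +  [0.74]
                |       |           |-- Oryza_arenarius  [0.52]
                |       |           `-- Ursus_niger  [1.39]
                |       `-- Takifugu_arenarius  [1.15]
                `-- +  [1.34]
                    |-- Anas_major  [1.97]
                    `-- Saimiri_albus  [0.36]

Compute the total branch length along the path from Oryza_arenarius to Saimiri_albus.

8.54

The path runs Oryza_arenarius → … → MRCA → … → Saimiri_albus; the MRCA is the node subtending ((Bombus_rubra,((Acinonyx_gracilis,(Prionailurus_vulgaris,(Oryza_arenarius,Ursus_niger))),Takifugu_arenarius)),(Anas_major,Saimiri_albus)).
Branch lengths along that path: 0.52 + 0.74 + 0.21 + 1.81 + 1.74 + 1.82 + 1.34 + 0.36 = 8.54.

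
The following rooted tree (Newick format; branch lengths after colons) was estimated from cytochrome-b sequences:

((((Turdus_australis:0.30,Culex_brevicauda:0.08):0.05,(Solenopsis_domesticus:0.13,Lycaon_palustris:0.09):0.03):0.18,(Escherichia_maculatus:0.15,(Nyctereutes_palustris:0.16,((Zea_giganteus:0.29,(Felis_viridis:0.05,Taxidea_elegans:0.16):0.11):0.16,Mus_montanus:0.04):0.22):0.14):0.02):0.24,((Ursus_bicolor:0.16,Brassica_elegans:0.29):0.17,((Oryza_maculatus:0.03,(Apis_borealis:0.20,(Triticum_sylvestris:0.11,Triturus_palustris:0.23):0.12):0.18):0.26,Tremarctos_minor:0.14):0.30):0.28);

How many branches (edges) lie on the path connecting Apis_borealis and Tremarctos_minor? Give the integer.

The MRCA of Apis_borealis and Tremarctos_minor is the node subtending ((Oryza_maculatus,(Apis_borealis,(Triticum_sylvestris,Triturus_palustris))),Tremarctos_minor).
From Apis_borealis up to that node: 3 branches. From Tremarctos_minor up to the same node: 1 branch. Total: 3 + 1 = 4.

4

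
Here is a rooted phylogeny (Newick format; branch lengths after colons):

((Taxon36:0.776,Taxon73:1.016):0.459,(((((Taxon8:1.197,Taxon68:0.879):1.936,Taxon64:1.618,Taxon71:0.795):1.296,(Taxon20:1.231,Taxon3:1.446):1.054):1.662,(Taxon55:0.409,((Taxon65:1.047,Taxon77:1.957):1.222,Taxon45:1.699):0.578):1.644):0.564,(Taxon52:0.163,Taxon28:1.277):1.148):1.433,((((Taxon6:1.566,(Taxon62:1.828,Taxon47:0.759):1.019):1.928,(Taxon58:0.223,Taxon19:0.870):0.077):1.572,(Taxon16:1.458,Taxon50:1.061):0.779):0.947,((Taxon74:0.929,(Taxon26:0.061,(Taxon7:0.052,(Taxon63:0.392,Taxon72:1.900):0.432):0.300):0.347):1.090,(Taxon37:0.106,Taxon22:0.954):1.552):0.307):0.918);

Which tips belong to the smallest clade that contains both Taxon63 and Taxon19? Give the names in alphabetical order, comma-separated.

Tracing Taxon63: it sits inside (Taxon63,Taxon72).
Tracing Taxon19: it sits inside (Taxon58,Taxon19).
The smallest clade enclosing both is ((((Taxon6,(Taxon62,Taxon47)),(Taxon58,Taxon19)),(Taxon16,Taxon50)),((Taxon74,(Taxon26,(Taxon7,(Taxon63,Taxon72)))),(Taxon37,Taxon22))); the answer is its 14 terminal taxa in alphabetical order.

Taxon16, Taxon19, Taxon22, Taxon26, Taxon37, Taxon47, Taxon50, Taxon58, Taxon6, Taxon62, Taxon63, Taxon7, Taxon72, Taxon74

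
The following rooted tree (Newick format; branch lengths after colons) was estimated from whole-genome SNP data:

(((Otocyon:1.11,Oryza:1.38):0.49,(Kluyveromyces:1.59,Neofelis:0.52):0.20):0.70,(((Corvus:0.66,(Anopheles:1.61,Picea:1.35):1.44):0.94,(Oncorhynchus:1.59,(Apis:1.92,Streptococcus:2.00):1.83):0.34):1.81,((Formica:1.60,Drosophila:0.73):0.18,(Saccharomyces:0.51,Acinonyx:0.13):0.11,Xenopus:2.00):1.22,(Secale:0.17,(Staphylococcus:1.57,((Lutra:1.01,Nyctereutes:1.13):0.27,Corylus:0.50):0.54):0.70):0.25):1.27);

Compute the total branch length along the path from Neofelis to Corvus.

The path runs Neofelis → … → MRCA → … → Corvus; the MRCA is the root of the tree.
Branch lengths along that path: 0.52 + 0.20 + 0.70 + 1.27 + 1.81 + 0.94 + 0.66 = 6.10.

6.10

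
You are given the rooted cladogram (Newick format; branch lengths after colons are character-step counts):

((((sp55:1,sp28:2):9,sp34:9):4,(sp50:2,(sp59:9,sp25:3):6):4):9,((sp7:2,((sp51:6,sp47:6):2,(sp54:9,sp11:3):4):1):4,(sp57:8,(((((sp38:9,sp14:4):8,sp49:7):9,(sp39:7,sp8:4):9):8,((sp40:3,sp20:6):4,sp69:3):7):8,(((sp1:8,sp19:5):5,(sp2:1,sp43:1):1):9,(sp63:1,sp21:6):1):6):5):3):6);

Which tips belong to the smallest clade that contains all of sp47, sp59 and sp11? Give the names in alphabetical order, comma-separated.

Tracing sp47: it sits inside (sp51,sp47).
Tracing sp59: it sits inside (sp59,sp25).
Tracing sp11: it sits inside (sp54,sp11).
The smallest clade enclosing all 3 is the whole tree (their MRCA is the root), so the answer is all 26 tips in alphabetical order.

sp1, sp11, sp14, sp19, sp2, sp20, sp21, sp25, sp28, sp34, sp38, sp39, sp40, sp43, sp47, sp49, sp50, sp51, sp54, sp55, sp57, sp59, sp63, sp69, sp7, sp8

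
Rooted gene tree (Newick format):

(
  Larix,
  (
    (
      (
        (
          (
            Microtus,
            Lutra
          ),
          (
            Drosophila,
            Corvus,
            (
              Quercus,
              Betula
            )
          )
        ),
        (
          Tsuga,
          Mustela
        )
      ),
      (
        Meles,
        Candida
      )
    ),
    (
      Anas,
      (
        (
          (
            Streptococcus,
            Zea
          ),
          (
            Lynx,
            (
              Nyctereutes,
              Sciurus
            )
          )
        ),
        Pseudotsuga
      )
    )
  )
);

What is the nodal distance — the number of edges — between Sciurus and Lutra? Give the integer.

The MRCA of Sciurus and Lutra is the node subtending (((((Microtus,Lutra),(Drosophila,Corvus,(Quercus,Betula))),(Tsuga,Mustela)),(Meles,Candida)),(Anas,(((Streptococcus,Zea),(Lynx,(Nyctereutes,Sciurus))),Pseudotsuga))).
From Sciurus up to that node: 6 branches. From Lutra up to the same node: 5 branches. Total: 6 + 5 = 11.

11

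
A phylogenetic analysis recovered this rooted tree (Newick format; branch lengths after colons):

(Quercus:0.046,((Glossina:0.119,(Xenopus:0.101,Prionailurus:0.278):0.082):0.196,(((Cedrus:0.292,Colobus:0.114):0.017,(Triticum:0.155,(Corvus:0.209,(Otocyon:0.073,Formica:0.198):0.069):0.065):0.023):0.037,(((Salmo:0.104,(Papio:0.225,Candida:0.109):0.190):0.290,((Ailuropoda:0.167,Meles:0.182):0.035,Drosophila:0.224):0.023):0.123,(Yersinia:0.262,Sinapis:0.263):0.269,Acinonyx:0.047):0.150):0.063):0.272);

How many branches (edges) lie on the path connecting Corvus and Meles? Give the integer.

9

The MRCA of Corvus and Meles is the node subtending (((Cedrus,Colobus),(Triticum,(Corvus,(Otocyon,Formica)))),(((Salmo,(Papio,Candida)),((Ailuropoda,Meles),Drosophila)),(Yersinia,Sinapis),Acinonyx)).
From Corvus up to that node: 4 branches. From Meles up to the same node: 5 branches. Total: 4 + 5 = 9.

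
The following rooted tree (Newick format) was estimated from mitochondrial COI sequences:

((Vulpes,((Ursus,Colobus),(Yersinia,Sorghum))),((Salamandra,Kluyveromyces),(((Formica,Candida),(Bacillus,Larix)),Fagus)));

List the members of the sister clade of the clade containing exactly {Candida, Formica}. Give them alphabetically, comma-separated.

Bacillus, Larix

The clade containing exactly {Candida, Formica} attaches to the tree at the node subtending ((Formica,Candida),(Bacillus,Larix)).
The other lineage descending from that same node — the sister group — is (Bacillus,Larix); its 2 tips in alphabetical order are the answer.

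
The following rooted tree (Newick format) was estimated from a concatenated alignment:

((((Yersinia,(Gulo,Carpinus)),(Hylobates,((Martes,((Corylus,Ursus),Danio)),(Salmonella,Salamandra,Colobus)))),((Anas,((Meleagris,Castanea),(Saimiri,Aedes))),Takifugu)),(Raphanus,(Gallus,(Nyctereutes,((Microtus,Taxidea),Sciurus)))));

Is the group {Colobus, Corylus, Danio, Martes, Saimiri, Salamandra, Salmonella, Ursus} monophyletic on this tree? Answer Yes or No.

No

The MRCA of the listed taxa subtends (((Yersinia,(Gulo,Carpinus)),(Hylobates,((Martes,((Corylus,Ursus),Danio)),(Salmonella,Salamandra,Colobus)))),((Anas,((Meleagris,Castanea),(Saimiri,Aedes))),Takifugu)).
That clade also contains Aedes, Anas, Carpinus, Castanea, Gulo, Hylobates, Meleagris, Takifugu, Yersinia, which are not in the proposed group, so the group is not monophyletic.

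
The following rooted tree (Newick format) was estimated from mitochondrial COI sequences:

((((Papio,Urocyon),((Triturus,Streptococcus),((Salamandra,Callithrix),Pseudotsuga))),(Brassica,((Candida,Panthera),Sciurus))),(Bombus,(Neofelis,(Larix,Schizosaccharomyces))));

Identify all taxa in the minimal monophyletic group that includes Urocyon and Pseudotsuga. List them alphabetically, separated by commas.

Callithrix, Papio, Pseudotsuga, Salamandra, Streptococcus, Triturus, Urocyon

Tracing Urocyon: it sits inside (Papio,Urocyon).
Tracing Pseudotsuga: it sits inside ((Salamandra,Callithrix),Pseudotsuga).
The smallest clade enclosing both is ((Papio,Urocyon),((Triturus,Streptococcus),((Salamandra,Callithrix),Pseudotsuga))); the answer is its 7 terminal taxa in alphabetical order.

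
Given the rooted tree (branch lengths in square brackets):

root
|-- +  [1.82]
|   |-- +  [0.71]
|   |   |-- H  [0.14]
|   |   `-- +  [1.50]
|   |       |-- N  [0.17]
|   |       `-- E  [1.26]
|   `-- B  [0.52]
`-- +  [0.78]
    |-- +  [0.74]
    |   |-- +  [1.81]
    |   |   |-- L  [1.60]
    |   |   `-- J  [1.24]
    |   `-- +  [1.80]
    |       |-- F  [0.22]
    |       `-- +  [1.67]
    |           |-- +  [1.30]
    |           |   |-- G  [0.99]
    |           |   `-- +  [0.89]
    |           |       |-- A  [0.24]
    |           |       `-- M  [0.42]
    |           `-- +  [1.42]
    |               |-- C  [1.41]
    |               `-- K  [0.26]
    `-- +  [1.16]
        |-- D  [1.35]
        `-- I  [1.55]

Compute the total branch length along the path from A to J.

8.95

The path runs A → … → MRCA → … → J; the MRCA is the node subtending ((L,J),(F,((G,(A,M)),(C,K)))).
Branch lengths along that path: 0.24 + 0.89 + 1.30 + 1.67 + 1.80 + 1.81 + 1.24 = 8.95.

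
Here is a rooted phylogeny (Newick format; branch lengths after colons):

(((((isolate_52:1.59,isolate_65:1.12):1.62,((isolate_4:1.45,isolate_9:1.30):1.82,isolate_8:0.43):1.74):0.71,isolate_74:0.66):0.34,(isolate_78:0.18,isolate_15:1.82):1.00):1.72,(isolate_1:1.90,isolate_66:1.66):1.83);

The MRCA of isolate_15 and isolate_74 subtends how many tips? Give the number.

8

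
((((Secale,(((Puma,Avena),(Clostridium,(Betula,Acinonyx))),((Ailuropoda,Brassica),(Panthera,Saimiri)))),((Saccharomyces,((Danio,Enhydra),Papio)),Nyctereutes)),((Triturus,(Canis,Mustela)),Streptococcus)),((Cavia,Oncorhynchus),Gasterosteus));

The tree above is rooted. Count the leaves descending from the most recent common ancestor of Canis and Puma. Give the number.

19

The MRCA of Canis and Puma is the node subtending (((Secale,(((Puma,Avena),(Clostridium,(Betula,Acinonyx))),((Ailuropoda,Brassica),(Panthera,Saimiri)))),((Saccharomyces,((Danio,Enhydra),Papio)),Nyctereutes)),((Triturus,(Canis,Mustela)),Streptococcus)).
That clade contains 19 terminal taxa: Acinonyx, Ailuropoda, Avena, Betula, Brassica, Canis, Clostridium, Danio, Enhydra, Mustela, Nyctereutes, Panthera, Papio, Puma, Saccharomyces, Saimiri, Secale, Streptococcus, Triturus.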